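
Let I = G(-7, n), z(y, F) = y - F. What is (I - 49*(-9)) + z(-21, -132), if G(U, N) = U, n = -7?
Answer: 545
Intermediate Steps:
I = -7
(I - 49*(-9)) + z(-21, -132) = (-7 - 49*(-9)) + (-21 - 1*(-132)) = (-7 + 441) + (-21 + 132) = 434 + 111 = 545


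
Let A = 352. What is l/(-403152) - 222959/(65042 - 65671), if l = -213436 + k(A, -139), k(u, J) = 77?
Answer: 2432988367/6853584 ≈ 355.00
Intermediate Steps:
l = -213359 (l = -213436 + 77 = -213359)
l/(-403152) - 222959/(65042 - 65671) = -213359/(-403152) - 222959/(65042 - 65671) = -213359*(-1/403152) - 222959/(-629) = 213359/403152 - 222959*(-1/629) = 213359/403152 + 222959/629 = 2432988367/6853584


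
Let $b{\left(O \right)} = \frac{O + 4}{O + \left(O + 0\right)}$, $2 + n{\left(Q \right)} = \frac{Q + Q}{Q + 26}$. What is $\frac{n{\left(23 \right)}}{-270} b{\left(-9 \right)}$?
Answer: $\frac{13}{11907} \approx 0.0010918$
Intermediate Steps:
$n{\left(Q \right)} = -2 + \frac{2 Q}{26 + Q}$ ($n{\left(Q \right)} = -2 + \frac{Q + Q}{Q + 26} = -2 + \frac{2 Q}{26 + Q}$)
$b{\left(O \right)} = \frac{4 + O}{2 O}$ ($b{\left(O \right)} = \frac{4 + O}{O + O} = \frac{4 + O}{2 O}$)
$\frac{n{\left(23 \right)}}{-270} b{\left(-9 \right)} = \frac{\left(-52\right) \frac{1}{26 + 23}}{-270} \frac{4 - 9}{2 \left(-9\right)} = - \frac{52}{49} \left(- \frac{1}{270}\right) \frac{1}{2} \left(- \frac{1}{9}\right) \left(-5\right) = \left(-52\right) \frac{1}{49} \left(- \frac{1}{270}\right) \frac{5}{18} = \left(- \frac{52}{49}\right) \left(- \frac{1}{270}\right) \frac{5}{18} = \frac{26}{6615} \cdot \frac{5}{18} = \frac{13}{11907}$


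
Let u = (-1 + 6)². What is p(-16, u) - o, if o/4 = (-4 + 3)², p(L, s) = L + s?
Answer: 5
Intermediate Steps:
u = 25 (u = 5² = 25)
o = 4 (o = 4*(-4 + 3)² = 4*(-1)² = 4*1 = 4)
p(-16, u) - o = (-16 + 25) - 1*4 = 9 - 4 = 5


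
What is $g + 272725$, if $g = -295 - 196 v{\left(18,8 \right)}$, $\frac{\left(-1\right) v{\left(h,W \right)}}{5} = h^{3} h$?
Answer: $103148910$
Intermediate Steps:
$v{\left(h,W \right)} = - 5 h^{4}$ ($v{\left(h,W \right)} = - 5 h^{3} h = - 5 h^{4}$)
$g = 102876185$ ($g = -295 - 196 \left(- 5 \cdot 18^{4}\right) = -295 - 196 \left(\left(-5\right) 104976\right) = -295 - -102876480 = -295 + 102876480 = 102876185$)
$g + 272725 = 102876185 + 272725 = 103148910$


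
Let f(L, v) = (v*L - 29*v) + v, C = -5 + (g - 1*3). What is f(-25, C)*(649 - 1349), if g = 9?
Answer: 37100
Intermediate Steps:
C = 1 (C = -5 + (9 - 1*3) = -5 + (9 - 3) = -5 + 6 = 1)
f(L, v) = -28*v + L*v (f(L, v) = (L*v - 29*v) + v = (-29*v + L*v) + v = -28*v + L*v)
f(-25, C)*(649 - 1349) = (1*(-28 - 25))*(649 - 1349) = (1*(-53))*(-700) = -53*(-700) = 37100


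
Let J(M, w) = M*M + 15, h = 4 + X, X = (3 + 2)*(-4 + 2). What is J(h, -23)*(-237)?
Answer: -12087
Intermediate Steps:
X = -10 (X = 5*(-2) = -10)
h = -6 (h = 4 - 10 = -6)
J(M, w) = 15 + M² (J(M, w) = M² + 15 = 15 + M²)
J(h, -23)*(-237) = (15 + (-6)²)*(-237) = (15 + 36)*(-237) = 51*(-237) = -12087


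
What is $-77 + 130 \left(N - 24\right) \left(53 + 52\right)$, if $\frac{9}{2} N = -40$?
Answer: $- \frac{1347031}{3} \approx -4.4901 \cdot 10^{5}$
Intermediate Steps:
$N = - \frac{80}{9}$ ($N = \frac{2}{9} \left(-40\right) = - \frac{80}{9} \approx -8.8889$)
$-77 + 130 \left(N - 24\right) \left(53 + 52\right) = -77 + 130 \left(- \frac{80}{9} - 24\right) \left(53 + 52\right) = -77 + 130 \left(\left(- \frac{296}{9}\right) 105\right) = -77 + 130 \left(- \frac{10360}{3}\right) = -77 - \frac{1346800}{3} = - \frac{1347031}{3}$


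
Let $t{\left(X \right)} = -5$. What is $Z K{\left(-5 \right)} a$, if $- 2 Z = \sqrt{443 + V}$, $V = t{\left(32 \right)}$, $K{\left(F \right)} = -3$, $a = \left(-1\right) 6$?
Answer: $- 9 \sqrt{438} \approx -188.36$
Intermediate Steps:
$a = -6$
$V = -5$
$Z = - \frac{\sqrt{438}}{2}$ ($Z = - \frac{\sqrt{443 - 5}}{2} = - \frac{\sqrt{438}}{2} \approx -10.464$)
$Z K{\left(-5 \right)} a = - \frac{\sqrt{438}}{2} \left(\left(-3\right) \left(-6\right)\right) = - \frac{\sqrt{438}}{2} \cdot 18 = - 9 \sqrt{438}$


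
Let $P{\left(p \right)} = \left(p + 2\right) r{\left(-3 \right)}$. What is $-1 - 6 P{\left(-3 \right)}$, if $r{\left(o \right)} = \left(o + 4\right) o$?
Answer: $-19$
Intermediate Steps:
$r{\left(o \right)} = o \left(4 + o\right)$ ($r{\left(o \right)} = \left(4 + o\right) o = o \left(4 + o\right)$)
$P{\left(p \right)} = -6 - 3 p$ ($P{\left(p \right)} = \left(p + 2\right) \left(- 3 \left(4 - 3\right)\right) = \left(2 + p\right) \left(\left(-3\right) 1\right) = \left(2 + p\right) \left(-3\right) = -6 - 3 p$)
$-1 - 6 P{\left(-3 \right)} = -1 - 6 \left(-6 - -9\right) = -1 - 6 \left(-6 + 9\right) = -1 - 18 = -19$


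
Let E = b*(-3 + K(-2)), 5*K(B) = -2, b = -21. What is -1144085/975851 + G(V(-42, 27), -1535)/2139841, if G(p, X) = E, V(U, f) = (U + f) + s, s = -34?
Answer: -720026563154/614166464615 ≈ -1.1724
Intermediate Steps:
K(B) = -⅖ (K(B) = (⅕)*(-2) = -⅖)
V(U, f) = -34 + U + f (V(U, f) = (U + f) - 34 = -34 + U + f)
E = 357/5 (E = -21*(-3 - ⅖) = -21*(-17/5) = 357/5 ≈ 71.400)
G(p, X) = 357/5
-1144085/975851 + G(V(-42, 27), -1535)/2139841 = -1144085/975851 + (357/5)/2139841 = -1144085*1/975851 + (357/5)*(1/2139841) = -1144085/975851 + 21/629365 = -720026563154/614166464615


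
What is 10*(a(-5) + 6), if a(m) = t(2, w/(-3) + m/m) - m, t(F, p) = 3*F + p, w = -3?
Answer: 190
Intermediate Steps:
t(F, p) = p + 3*F
a(m) = 8 - m (a(m) = ((-3/(-3) + m/m) + 3*2) - m = ((-3*(-1/3) + 1) + 6) - m = ((1 + 1) + 6) - m = (2 + 6) - m = 8 - m)
10*(a(-5) + 6) = 10*((8 - 1*(-5)) + 6) = 10*((8 + 5) + 6) = 10*(13 + 6) = 10*19 = 190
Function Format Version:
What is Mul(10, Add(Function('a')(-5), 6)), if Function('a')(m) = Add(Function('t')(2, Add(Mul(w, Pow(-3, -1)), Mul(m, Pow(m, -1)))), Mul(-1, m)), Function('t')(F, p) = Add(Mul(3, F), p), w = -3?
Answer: 190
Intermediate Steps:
Function('t')(F, p) = Add(p, Mul(3, F))
Function('a')(m) = Add(8, Mul(-1, m)) (Function('a')(m) = Add(Add(Add(Mul(-3, Pow(-3, -1)), Mul(m, Pow(m, -1))), Mul(3, 2)), Mul(-1, m)) = Add(Add(Add(Mul(-3, Rational(-1, 3)), 1), 6), Mul(-1, m)) = Add(Add(Add(1, 1), 6), Mul(-1, m)) = Add(Add(2, 6), Mul(-1, m)) = Add(8, Mul(-1, m)))
Mul(10, Add(Function('a')(-5), 6)) = Mul(10, Add(Add(8, Mul(-1, -5)), 6)) = Mul(10, Add(Add(8, 5), 6)) = Mul(10, Add(13, 6)) = Mul(10, 19) = 190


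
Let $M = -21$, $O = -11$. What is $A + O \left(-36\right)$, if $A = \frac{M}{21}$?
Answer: $395$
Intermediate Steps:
$A = -1$ ($A = - \frac{21}{21} = \left(-21\right) \frac{1}{21} = -1$)
$A + O \left(-36\right) = -1 - -396 = -1 + 396 = 395$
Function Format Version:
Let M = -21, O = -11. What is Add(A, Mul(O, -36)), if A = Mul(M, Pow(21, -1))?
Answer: 395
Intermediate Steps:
A = -1 (A = Mul(-21, Pow(21, -1)) = Mul(-21, Rational(1, 21)) = -1)
Add(A, Mul(O, -36)) = Add(-1, Mul(-11, -36)) = Add(-1, 396) = 395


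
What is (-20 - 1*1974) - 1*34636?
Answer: -36630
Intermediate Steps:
(-20 - 1*1974) - 1*34636 = (-20 - 1974) - 34636 = -1994 - 34636 = -36630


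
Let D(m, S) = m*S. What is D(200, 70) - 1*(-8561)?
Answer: 22561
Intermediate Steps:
D(m, S) = S*m
D(200, 70) - 1*(-8561) = 70*200 - 1*(-8561) = 14000 + 8561 = 22561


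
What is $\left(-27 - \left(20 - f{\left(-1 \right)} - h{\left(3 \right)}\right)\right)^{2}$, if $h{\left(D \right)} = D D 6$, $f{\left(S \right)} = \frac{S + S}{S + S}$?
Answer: $64$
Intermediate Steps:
$f{\left(S \right)} = 1$ ($f{\left(S \right)} = \frac{2 S}{2 S} = 2 S \frac{1}{2 S} = 1$)
$h{\left(D \right)} = 6 D^{2}$ ($h{\left(D \right)} = D^{2} \cdot 6 = 6 D^{2}$)
$\left(-27 - \left(20 - f{\left(-1 \right)} - h{\left(3 \right)}\right)\right)^{2} = \left(-27 + \left(\left(6 \cdot 3^{2} + 1\right) - 20\right)\right)^{2} = \left(-27 + \left(\left(6 \cdot 9 + 1\right) - 20\right)\right)^{2} = \left(-27 + \left(\left(54 + 1\right) - 20\right)\right)^{2} = \left(-27 + \left(55 - 20\right)\right)^{2} = \left(-27 + 35\right)^{2} = 8^{2} = 64$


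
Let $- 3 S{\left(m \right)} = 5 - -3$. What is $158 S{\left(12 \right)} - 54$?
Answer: $- \frac{1426}{3} \approx -475.33$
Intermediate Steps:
$S{\left(m \right)} = - \frac{8}{3}$ ($S{\left(m \right)} = - \frac{5 - -3}{3} = - \frac{5 + 3}{3} = \left(- \frac{1}{3}\right) 8 = - \frac{8}{3}$)
$158 S{\left(12 \right)} - 54 = 158 \left(- \frac{8}{3}\right) - 54 = - \frac{1264}{3} - 54 = - \frac{1426}{3}$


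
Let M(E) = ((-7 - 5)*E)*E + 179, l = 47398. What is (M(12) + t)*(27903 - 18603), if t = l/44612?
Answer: -160556571750/11153 ≈ -1.4396e+7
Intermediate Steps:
t = 23699/22306 (t = 47398/44612 = 47398*(1/44612) = 23699/22306 ≈ 1.0625)
M(E) = 179 - 12*E**2 (M(E) = (-12*E)*E + 179 = -12*E**2 + 179 = 179 - 12*E**2)
(M(12) + t)*(27903 - 18603) = ((179 - 12*12**2) + 23699/22306)*(27903 - 18603) = ((179 - 12*144) + 23699/22306)*9300 = ((179 - 1728) + 23699/22306)*9300 = (-1549 + 23699/22306)*9300 = -34528295/22306*9300 = -160556571750/11153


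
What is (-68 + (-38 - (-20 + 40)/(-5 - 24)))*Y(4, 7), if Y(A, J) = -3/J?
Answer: 9162/203 ≈ 45.133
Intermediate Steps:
(-68 + (-38 - (-20 + 40)/(-5 - 24)))*Y(4, 7) = (-68 + (-38 - (-20 + 40)/(-5 - 24)))*(-3/7) = (-68 + (-38 - 20/(-29)))*(-3*⅐) = (-68 + (-38 - 20*(-1)/29))*(-3/7) = (-68 + (-38 - 1*(-20/29)))*(-3/7) = (-68 + (-38 + 20/29))*(-3/7) = (-68 - 1082/29)*(-3/7) = -3054/29*(-3/7) = 9162/203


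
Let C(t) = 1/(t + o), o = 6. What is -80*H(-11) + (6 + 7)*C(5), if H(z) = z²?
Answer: -106467/11 ≈ -9678.8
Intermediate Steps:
C(t) = 1/(6 + t) (C(t) = 1/(t + 6) = 1/(6 + t))
-80*H(-11) + (6 + 7)*C(5) = -80*(-11)² + (6 + 7)/(6 + 5) = -80*121 + 13/11 = -9680 + 13*(1/11) = -9680 + 13/11 = -106467/11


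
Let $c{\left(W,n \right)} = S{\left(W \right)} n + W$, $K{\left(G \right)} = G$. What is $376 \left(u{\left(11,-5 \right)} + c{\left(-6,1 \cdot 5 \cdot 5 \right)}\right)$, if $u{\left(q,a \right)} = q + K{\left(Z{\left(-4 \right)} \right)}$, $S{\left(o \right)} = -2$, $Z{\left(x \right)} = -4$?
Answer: $-18424$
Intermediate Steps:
$c{\left(W,n \right)} = W - 2 n$ ($c{\left(W,n \right)} = - 2 n + W = W - 2 n$)
$u{\left(q,a \right)} = -4 + q$ ($u{\left(q,a \right)} = q - 4 = -4 + q$)
$376 \left(u{\left(11,-5 \right)} + c{\left(-6,1 \cdot 5 \cdot 5 \right)}\right) = 376 \left(\left(-4 + 11\right) - \left(6 + 2 \cdot 1 \cdot 5 \cdot 5\right)\right) = 376 \left(7 - \left(6 + 2 \cdot 5 \cdot 5\right)\right) = 376 \left(7 - 56\right) = 376 \left(-49\right) = -18424$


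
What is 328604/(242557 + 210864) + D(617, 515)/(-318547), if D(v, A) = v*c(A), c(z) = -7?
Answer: 106634143687/144435899287 ≈ 0.73828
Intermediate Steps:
D(v, A) = -7*v (D(v, A) = v*(-7) = -7*v)
328604/(242557 + 210864) + D(617, 515)/(-318547) = 328604/(242557 + 210864) - 7*617/(-318547) = 328604/453421 - 4319*(-1/318547) = 328604*(1/453421) + 4319/318547 = 328604/453421 + 4319/318547 = 106634143687/144435899287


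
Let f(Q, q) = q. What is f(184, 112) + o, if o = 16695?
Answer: 16807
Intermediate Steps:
f(184, 112) + o = 112 + 16695 = 16807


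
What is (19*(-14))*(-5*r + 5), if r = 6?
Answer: 6650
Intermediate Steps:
(19*(-14))*(-5*r + 5) = (19*(-14))*(-5*6 + 5) = -266*(-30 + 5) = -266*(-25) = 6650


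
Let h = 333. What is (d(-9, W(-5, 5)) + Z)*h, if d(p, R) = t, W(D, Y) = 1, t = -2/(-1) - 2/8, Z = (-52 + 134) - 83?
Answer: 999/4 ≈ 249.75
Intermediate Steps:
Z = -1 (Z = 82 - 83 = -1)
t = 7/4 (t = -2*(-1) - 2*1/8 = 2 - 1/4 = 7/4 ≈ 1.7500)
d(p, R) = 7/4
(d(-9, W(-5, 5)) + Z)*h = (7/4 - 1)*333 = (3/4)*333 = 999/4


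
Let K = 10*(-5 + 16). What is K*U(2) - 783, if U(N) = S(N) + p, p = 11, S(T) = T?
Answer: 647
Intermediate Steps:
K = 110 (K = 10*11 = 110)
U(N) = 11 + N (U(N) = N + 11 = 11 + N)
K*U(2) - 783 = 110*(11 + 2) - 783 = 110*13 - 783 = 1430 - 783 = 647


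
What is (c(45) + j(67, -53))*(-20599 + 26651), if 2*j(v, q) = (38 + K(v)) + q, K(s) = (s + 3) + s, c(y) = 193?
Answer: 1537208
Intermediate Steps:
K(s) = 3 + 2*s (K(s) = (3 + s) + s = 3 + 2*s)
j(v, q) = 41/2 + v + q/2 (j(v, q) = ((38 + (3 + 2*v)) + q)/2 = ((41 + 2*v) + q)/2 = (41 + q + 2*v)/2 = 41/2 + v + q/2)
(c(45) + j(67, -53))*(-20599 + 26651) = (193 + (41/2 + 67 + (½)*(-53)))*(-20599 + 26651) = (193 + (41/2 + 67 - 53/2))*6052 = (193 + 61)*6052 = 254*6052 = 1537208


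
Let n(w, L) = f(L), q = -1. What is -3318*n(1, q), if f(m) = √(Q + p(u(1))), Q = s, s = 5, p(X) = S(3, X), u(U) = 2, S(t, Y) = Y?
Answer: -3318*√7 ≈ -8778.6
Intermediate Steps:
p(X) = X
Q = 5
f(m) = √7 (f(m) = √(5 + 2) = √7)
n(w, L) = √7
-3318*n(1, q) = -3318*√7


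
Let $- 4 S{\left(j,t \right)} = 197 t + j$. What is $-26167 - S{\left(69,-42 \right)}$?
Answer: $- \frac{112873}{4} \approx -28218.0$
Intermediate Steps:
$S{\left(j,t \right)} = - \frac{197 t}{4} - \frac{j}{4}$ ($S{\left(j,t \right)} = - \frac{197 t + j}{4} = - \frac{j + 197 t}{4} = - \frac{197 t}{4} - \frac{j}{4}$)
$-26167 - S{\left(69,-42 \right)} = -26167 - \left(\left(- \frac{197}{4}\right) \left(-42\right) - \frac{69}{4}\right) = -26167 - \left(\frac{4137}{2} - \frac{69}{4}\right) = -26167 - \frac{8205}{4} = - \frac{112873}{4}$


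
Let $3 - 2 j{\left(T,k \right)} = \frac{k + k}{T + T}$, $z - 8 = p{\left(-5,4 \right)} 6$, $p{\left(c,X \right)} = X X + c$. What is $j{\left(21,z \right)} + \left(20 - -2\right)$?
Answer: $\frac{913}{42} \approx 21.738$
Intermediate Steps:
$p{\left(c,X \right)} = c + X^{2}$ ($p{\left(c,X \right)} = X^{2} + c = c + X^{2}$)
$z = 74$ ($z = 8 + \left(-5 + 4^{2}\right) 6 = 8 + \left(-5 + 16\right) 6 = 8 + 11 \cdot 6 = 8 + 66 = 74$)
$j{\left(T,k \right)} = \frac{3}{2} - \frac{k}{2 T}$ ($j{\left(T,k \right)} = \frac{3}{2} - \frac{\left(k + k\right) \frac{1}{T + T}}{2} = \frac{3}{2} - \frac{2 k \frac{1}{2 T}}{2} = \frac{3}{2} - \frac{k \frac{1}{T}}{2} = \frac{3}{2} - \frac{k}{2 T}$)
$j{\left(21,z \right)} + \left(20 - -2\right) = \frac{\left(-1\right) 74 + 3 \cdot 21}{2 \cdot 21} + \left(20 - -2\right) = \frac{1}{2} \cdot \frac{1}{21} \left(-74 + 63\right) + \left(20 + 2\right) = \frac{1}{2} \cdot \frac{1}{21} \left(-11\right) + 22 = - \frac{11}{42} + 22 = \frac{913}{42}$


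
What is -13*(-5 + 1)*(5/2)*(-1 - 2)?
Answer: -390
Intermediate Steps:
-13*(-5 + 1)*(5/2)*(-1 - 2) = -(-52)*(5*(½))*(-3) = -(-52)*(5/2)*(-3) = -(-52)*(-15)/2 = -13*30 = -390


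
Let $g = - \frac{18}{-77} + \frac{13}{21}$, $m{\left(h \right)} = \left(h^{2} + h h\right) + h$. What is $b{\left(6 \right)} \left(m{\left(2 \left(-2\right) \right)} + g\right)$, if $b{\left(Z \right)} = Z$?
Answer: $\frac{13330}{77} \approx 173.12$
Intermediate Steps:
$m{\left(h \right)} = h + 2 h^{2}$ ($m{\left(h \right)} = \left(h^{2} + h^{2}\right) + h = 2 h^{2} + h = h + 2 h^{2}$)
$g = \frac{197}{231}$ ($g = \left(-18\right) \left(- \frac{1}{77}\right) + 13 \cdot \frac{1}{21} = \frac{18}{77} + \frac{13}{21} = \frac{197}{231} \approx 0.85281$)
$b{\left(6 \right)} \left(m{\left(2 \left(-2\right) \right)} + g\right) = 6 \left(2 \left(-2\right) \left(1 + 2 \cdot 2 \left(-2\right)\right) + \frac{197}{231}\right) = 6 \left(- 4 \left(1 + 2 \left(-4\right)\right) + \frac{197}{231}\right) = 6 \left(- 4 \left(1 - 8\right) + \frac{197}{231}\right) = 6 \left(\left(-4\right) \left(-7\right) + \frac{197}{231}\right) = 6 \left(28 + \frac{197}{231}\right) = 6 \cdot \frac{6665}{231} = \frac{13330}{77}$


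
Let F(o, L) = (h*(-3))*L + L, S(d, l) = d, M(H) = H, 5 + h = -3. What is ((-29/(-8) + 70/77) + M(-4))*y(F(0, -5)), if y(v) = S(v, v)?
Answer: -5875/88 ≈ -66.761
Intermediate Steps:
h = -8 (h = -5 - 3 = -8)
F(o, L) = 25*L (F(o, L) = (-8*(-3))*L + L = 24*L + L = 25*L)
y(v) = v
((-29/(-8) + 70/77) + M(-4))*y(F(0, -5)) = ((-29/(-8) + 70/77) - 4)*(25*(-5)) = ((-29*(-⅛) + 70*(1/77)) - 4)*(-125) = ((29/8 + 10/11) - 4)*(-125) = (399/88 - 4)*(-125) = (47/88)*(-125) = -5875/88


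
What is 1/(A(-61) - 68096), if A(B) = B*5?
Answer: -1/68401 ≈ -1.4620e-5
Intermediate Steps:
A(B) = 5*B
1/(A(-61) - 68096) = 1/(5*(-61) - 68096) = 1/(-305 - 68096) = 1/(-68401) = -1/68401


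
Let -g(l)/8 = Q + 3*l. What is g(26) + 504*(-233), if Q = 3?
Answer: -118080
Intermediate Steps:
g(l) = -24 - 24*l (g(l) = -8*(3 + 3*l) = -24 - 24*l)
g(26) + 504*(-233) = (-24 - 24*26) + 504*(-233) = (-24 - 624) - 117432 = -648 - 117432 = -118080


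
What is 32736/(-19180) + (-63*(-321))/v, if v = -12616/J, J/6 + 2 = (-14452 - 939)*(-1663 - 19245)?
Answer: -46806350407476951/15123430 ≈ -3.0950e+9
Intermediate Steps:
J = 1930770156 (J = -12 + 6*((-14452 - 939)*(-1663 - 19245)) = -12 + 6*(-15391*(-20908)) = -12 + 6*321795028 = -12 + 1930770168 = 1930770156)
v = -3154/482692539 (v = -12616/1930770156 = -12616*1/1930770156 = -3154/482692539 ≈ -6.5342e-6)
32736/(-19180) + (-63*(-321))/v = 32736/(-19180) + (-63*(-321))/(-3154/482692539) = 32736*(-1/19180) + 20223*(-482692539/3154) = -8184/4795 - 9761491216197/3154 = -46806350407476951/15123430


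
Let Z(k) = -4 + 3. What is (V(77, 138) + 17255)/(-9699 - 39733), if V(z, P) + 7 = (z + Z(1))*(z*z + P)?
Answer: -119585/12358 ≈ -9.6767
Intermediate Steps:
Z(k) = -1
V(z, P) = -7 + (-1 + z)*(P + z²) (V(z, P) = -7 + (z - 1)*(z*z + P) = -7 + (-1 + z)*(z² + P) = -7 + (-1 + z)*(P + z²))
(V(77, 138) + 17255)/(-9699 - 39733) = ((-7 + 77³ - 1*138 - 1*77² + 138*77) + 17255)/(-9699 - 39733) = ((-7 + 456533 - 138 - 1*5929 + 10626) + 17255)/(-49432) = ((-7 + 456533 - 138 - 5929 + 10626) + 17255)*(-1/49432) = (461085 + 17255)*(-1/49432) = 478340*(-1/49432) = -119585/12358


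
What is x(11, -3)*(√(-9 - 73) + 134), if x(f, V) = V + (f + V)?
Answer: 670 + 5*I*√82 ≈ 670.0 + 45.277*I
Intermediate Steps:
x(f, V) = f + 2*V (x(f, V) = V + (V + f) = f + 2*V)
x(11, -3)*(√(-9 - 73) + 134) = (11 + 2*(-3))*(√(-9 - 73) + 134) = (11 - 6)*(√(-82) + 134) = 5*(I*√82 + 134) = 5*(134 + I*√82) = 670 + 5*I*√82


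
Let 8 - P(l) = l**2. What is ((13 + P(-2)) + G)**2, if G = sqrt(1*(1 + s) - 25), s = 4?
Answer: 269 + 68*I*sqrt(5) ≈ 269.0 + 152.05*I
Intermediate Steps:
G = 2*I*sqrt(5) (G = sqrt(1*(1 + 4) - 25) = sqrt(1*5 - 25) = sqrt(5 - 25) = sqrt(-20) = 2*I*sqrt(5) ≈ 4.4721*I)
P(l) = 8 - l**2
((13 + P(-2)) + G)**2 = ((13 + (8 - 1*(-2)**2)) + 2*I*sqrt(5))**2 = ((13 + (8 - 1*4)) + 2*I*sqrt(5))**2 = ((13 + (8 - 4)) + 2*I*sqrt(5))**2 = ((13 + 4) + 2*I*sqrt(5))**2 = (17 + 2*I*sqrt(5))**2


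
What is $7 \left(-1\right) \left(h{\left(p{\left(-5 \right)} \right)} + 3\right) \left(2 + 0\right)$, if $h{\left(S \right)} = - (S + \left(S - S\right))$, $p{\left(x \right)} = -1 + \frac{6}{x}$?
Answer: $- \frac{364}{5} \approx -72.8$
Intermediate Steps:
$h{\left(S \right)} = - S$ ($h{\left(S \right)} = - (S + 0) = - S$)
$7 \left(-1\right) \left(h{\left(p{\left(-5 \right)} \right)} + 3\right) \left(2 + 0\right) = 7 \left(-1\right) \left(- \frac{6 - -5}{-5} + 3\right) \left(2 + 0\right) = - 7 \left(- \frac{\left(-1\right) \left(6 + 5\right)}{5} + 3\right) 2 = - 7 \left(- \frac{\left(-1\right) 11}{5} + 3\right) 2 = - 7 \left(\left(-1\right) \left(- \frac{11}{5}\right) + 3\right) 2 = - 7 \left(\frac{11}{5} + 3\right) 2 = - 7 \cdot \frac{26}{5} \cdot 2 = \left(-7\right) \frac{52}{5} = - \frac{364}{5}$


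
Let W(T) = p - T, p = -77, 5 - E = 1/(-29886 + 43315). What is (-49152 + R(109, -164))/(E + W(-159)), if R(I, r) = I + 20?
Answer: -658329867/1168322 ≈ -563.48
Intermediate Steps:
E = 67144/13429 (E = 5 - 1/(-29886 + 43315) = 5 - 1/13429 = 67144/13429 ≈ 4.9999)
W(T) = -77 - T
R(I, r) = 20 + I
(-49152 + R(109, -164))/(E + W(-159)) = (-49152 + (20 + 109))/(67144/13429 + (-77 - 1*(-159))) = (-49152 + 129)/(67144/13429 + (-77 + 159)) = -49023/(67144/13429 + 82) = -49023/1168322/13429 = -49023*13429/1168322 = -658329867/1168322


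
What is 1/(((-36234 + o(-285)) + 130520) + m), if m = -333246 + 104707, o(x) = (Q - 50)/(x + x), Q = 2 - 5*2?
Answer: -285/38262076 ≈ -7.4486e-6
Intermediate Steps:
Q = -8 (Q = 2 - 10 = -8)
o(x) = -29/x (o(x) = (-8 - 50)/(x + x) = -58*1/(2*x) = -29/x)
m = -228539
1/(((-36234 + o(-285)) + 130520) + m) = 1/(((-36234 - 29/(-285)) + 130520) - 228539) = 1/(((-36234 - 29*(-1/285)) + 130520) - 228539) = 1/(((-36234 + 29/285) + 130520) - 228539) = 1/((-10326661/285 + 130520) - 228539) = 1/(26871539/285 - 228539) = 1/(-38262076/285) = -285/38262076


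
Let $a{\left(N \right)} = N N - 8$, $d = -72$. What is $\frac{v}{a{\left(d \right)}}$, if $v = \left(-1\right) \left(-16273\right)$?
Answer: $\frac{16273}{5176} \approx 3.1439$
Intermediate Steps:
$a{\left(N \right)} = -8 + N^{2}$ ($a{\left(N \right)} = N^{2} - 8 = -8 + N^{2}$)
$v = 16273$
$\frac{v}{a{\left(d \right)}} = \frac{16273}{-8 + \left(-72\right)^{2}} = \frac{16273}{-8 + 5184} = \frac{16273}{5176}$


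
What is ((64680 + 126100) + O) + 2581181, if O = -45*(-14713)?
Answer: 3434046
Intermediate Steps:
O = 662085
((64680 + 126100) + O) + 2581181 = ((64680 + 126100) + 662085) + 2581181 = (190780 + 662085) + 2581181 = 852865 + 2581181 = 3434046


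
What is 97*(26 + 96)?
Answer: 11834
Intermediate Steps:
97*(26 + 96) = 97*122 = 11834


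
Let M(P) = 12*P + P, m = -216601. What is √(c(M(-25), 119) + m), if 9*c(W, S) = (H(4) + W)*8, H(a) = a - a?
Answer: I*√1952009/3 ≈ 465.71*I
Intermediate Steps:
M(P) = 13*P
H(a) = 0
c(W, S) = 8*W/9 (c(W, S) = ((0 + W)*8)/9 = (W*8)/9 = (8*W)/9 = 8*W/9)
√(c(M(-25), 119) + m) = √(8*(13*(-25))/9 - 216601) = √((8/9)*(-325) - 216601) = √(-2600/9 - 216601) = √(-1952009/9) = I*√1952009/3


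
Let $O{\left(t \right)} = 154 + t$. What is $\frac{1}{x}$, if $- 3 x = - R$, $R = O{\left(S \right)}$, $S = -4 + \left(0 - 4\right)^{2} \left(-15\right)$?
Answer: $- \frac{1}{30} \approx -0.033333$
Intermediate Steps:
$S = -244$ ($S = -4 + \left(-4\right)^{2} \left(-15\right) = -4 + 16 \left(-15\right) = -4 - 240 = -244$)
$R = -90$ ($R = 154 - 244 = -90$)
$x = -30$ ($x = - \frac{\left(-1\right) \left(-90\right)}{3} = \left(- \frac{1}{3}\right) 90 = -30$)
$\frac{1}{x} = \frac{1}{-30} = - \frac{1}{30}$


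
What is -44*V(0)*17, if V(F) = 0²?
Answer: 0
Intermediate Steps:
V(F) = 0
-44*V(0)*17 = -44*0*17 = 0*17 = 0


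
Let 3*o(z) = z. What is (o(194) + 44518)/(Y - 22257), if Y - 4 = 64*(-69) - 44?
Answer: -133748/80139 ≈ -1.6689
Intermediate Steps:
Y = -4456 (Y = 4 + (64*(-69) - 44) = 4 + (-4416 - 44) = 4 - 4460 = -4456)
o(z) = z/3
(o(194) + 44518)/(Y - 22257) = ((⅓)*194 + 44518)/(-4456 - 22257) = (194/3 + 44518)/(-26713) = (133748/3)*(-1/26713) = -133748/80139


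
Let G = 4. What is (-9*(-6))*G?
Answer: 216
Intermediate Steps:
(-9*(-6))*G = -9*(-6)*4 = 54*4 = 216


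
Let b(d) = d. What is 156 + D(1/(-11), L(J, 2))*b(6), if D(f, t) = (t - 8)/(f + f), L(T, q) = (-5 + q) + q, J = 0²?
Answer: 453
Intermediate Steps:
J = 0
L(T, q) = -5 + 2*q
D(f, t) = (-8 + t)/(2*f) (D(f, t) = (-8 + t)/((2*f)) = (-8 + t)*(1/(2*f)) = (-8 + t)/(2*f))
156 + D(1/(-11), L(J, 2))*b(6) = 156 + ((-8 + (-5 + 2*2))/(2*(1/(-11))))*6 = 156 + ((-8 + (-5 + 4))/(2*(-1/11)))*6 = 156 + ((½)*(-11)*(-8 - 1))*6 = 156 + ((½)*(-11)*(-9))*6 = 156 + (99/2)*6 = 156 + 297 = 453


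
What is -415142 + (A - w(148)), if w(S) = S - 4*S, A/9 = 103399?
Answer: 515893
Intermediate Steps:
A = 930591 (A = 9*103399 = 930591)
w(S) = -3*S
-415142 + (A - w(148)) = -415142 + (930591 - (-3)*148) = -415142 + (930591 - 1*(-444)) = -415142 + (930591 + 444) = -415142 + 931035 = 515893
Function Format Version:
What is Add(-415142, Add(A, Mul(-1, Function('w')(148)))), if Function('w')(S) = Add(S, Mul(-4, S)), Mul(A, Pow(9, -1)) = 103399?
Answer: 515893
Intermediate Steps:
A = 930591 (A = Mul(9, 103399) = 930591)
Function('w')(S) = Mul(-3, S)
Add(-415142, Add(A, Mul(-1, Function('w')(148)))) = Add(-415142, Add(930591, Mul(-1, Mul(-3, 148)))) = Add(-415142, Add(930591, Mul(-1, -444))) = Add(-415142, Add(930591, 444)) = Add(-415142, 931035) = 515893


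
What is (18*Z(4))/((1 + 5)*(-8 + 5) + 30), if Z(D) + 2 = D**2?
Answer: 21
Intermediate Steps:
Z(D) = -2 + D**2
(18*Z(4))/((1 + 5)*(-8 + 5) + 30) = (18*(-2 + 4**2))/((1 + 5)*(-8 + 5) + 30) = (18*(-2 + 16))/(6*(-3) + 30) = (18*14)/(-18 + 30) = 252/12 = 252*(1/12) = 21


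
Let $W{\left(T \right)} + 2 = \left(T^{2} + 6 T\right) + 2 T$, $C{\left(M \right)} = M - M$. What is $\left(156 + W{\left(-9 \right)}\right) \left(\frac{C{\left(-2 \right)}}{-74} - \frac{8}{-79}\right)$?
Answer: $\frac{1304}{79} \approx 16.506$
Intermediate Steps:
$C{\left(M \right)} = 0$
$W{\left(T \right)} = -2 + T^{2} + 8 T$ ($W{\left(T \right)} = -2 + \left(\left(T^{2} + 6 T\right) + 2 T\right) = -2 + \left(T^{2} + 8 T\right) = -2 + T^{2} + 8 T$)
$\left(156 + W{\left(-9 \right)}\right) \left(\frac{C{\left(-2 \right)}}{-74} - \frac{8}{-79}\right) = \left(156 + \left(-2 + \left(-9\right)^{2} + 8 \left(-9\right)\right)\right) \left(\frac{0}{-74} - \frac{8}{-79}\right) = \left(156 - -7\right) \left(0 \left(- \frac{1}{74}\right) - - \frac{8}{79}\right) = \left(156 + 7\right) \left(0 + \frac{8}{79}\right) = 163 \cdot \frac{8}{79} = \frac{1304}{79}$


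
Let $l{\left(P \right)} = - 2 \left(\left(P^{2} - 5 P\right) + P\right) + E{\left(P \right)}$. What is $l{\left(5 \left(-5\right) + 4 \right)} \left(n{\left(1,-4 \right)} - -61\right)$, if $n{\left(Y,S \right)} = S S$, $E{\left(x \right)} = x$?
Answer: $-82467$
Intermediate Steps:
$n{\left(Y,S \right)} = S^{2}$
$l{\left(P \right)} = - 2 P^{2} + 9 P$ ($l{\left(P \right)} = - 2 \left(\left(P^{2} - 5 P\right) + P\right) + P = - 2 \left(P^{2} - 4 P\right) + P = \left(- 2 P^{2} + 8 P\right) + P = - 2 P^{2} + 9 P$)
$l{\left(5 \left(-5\right) + 4 \right)} \left(n{\left(1,-4 \right)} - -61\right) = \left(5 \left(-5\right) + 4\right) \left(9 - 2 \left(5 \left(-5\right) + 4\right)\right) \left(\left(-4\right)^{2} - -61\right) = \left(-25 + 4\right) \left(9 - 2 \left(-25 + 4\right)\right) \left(16 + 61\right) = - 21 \left(9 - -42\right) 77 = - 21 \left(9 + 42\right) 77 = \left(-21\right) 51 \cdot 77 = \left(-1071\right) 77 = -82467$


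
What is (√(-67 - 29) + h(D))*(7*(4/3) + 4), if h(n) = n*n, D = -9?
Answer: 1080 + 160*I*√6/3 ≈ 1080.0 + 130.64*I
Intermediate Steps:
h(n) = n²
(√(-67 - 29) + h(D))*(7*(4/3) + 4) = (√(-67 - 29) + (-9)²)*(7*(4/3) + 4) = (√(-96) + 81)*(7*(4*(⅓)) + 4) = (4*I*√6 + 81)*(7*(4/3) + 4) = (81 + 4*I*√6)*(28/3 + 4) = (81 + 4*I*√6)*(40/3) = 1080 + 160*I*√6/3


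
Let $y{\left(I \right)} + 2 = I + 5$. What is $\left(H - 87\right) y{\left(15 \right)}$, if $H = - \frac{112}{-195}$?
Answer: $- \frac{101118}{65} \approx -1555.7$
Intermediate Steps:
$H = \frac{112}{195}$ ($H = \left(-112\right) \left(- \frac{1}{195}\right) = \frac{112}{195} \approx 0.57436$)
$y{\left(I \right)} = 3 + I$ ($y{\left(I \right)} = -2 + \left(I + 5\right) = -2 + \left(5 + I\right) = 3 + I$)
$\left(H - 87\right) y{\left(15 \right)} = \left(\frac{112}{195} - 87\right) \left(3 + 15\right) = \left(- \frac{16853}{195}\right) 18 = - \frac{101118}{65}$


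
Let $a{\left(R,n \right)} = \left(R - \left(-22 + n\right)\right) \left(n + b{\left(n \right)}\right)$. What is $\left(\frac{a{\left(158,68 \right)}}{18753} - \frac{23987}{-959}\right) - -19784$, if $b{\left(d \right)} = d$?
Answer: $\frac{50894629181}{2569161} \approx 19810.0$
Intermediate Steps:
$a{\left(R,n \right)} = 2 n \left(22 + R - n\right)$ ($a{\left(R,n \right)} = \left(R - \left(-22 + n\right)\right) \left(n + n\right) = \left(22 + R - n\right) 2 n = 2 n \left(22 + R - n\right)$)
$\left(\frac{a{\left(158,68 \right)}}{18753} - \frac{23987}{-959}\right) - -19784 = \left(\frac{2 \cdot 68 \left(22 + 158 - 68\right)}{18753} - \frac{23987}{-959}\right) - -19784 = \left(2 \cdot 68 \left(22 + 158 - 68\right) \frac{1}{18753} - - \frac{23987}{959}\right) + 19784 = \left(2 \cdot 68 \cdot 112 \cdot \frac{1}{18753} + \frac{23987}{959}\right) + 19784 = \left(15232 \cdot \frac{1}{18753} + \frac{23987}{959}\right) + 19784 = \left(\frac{2176}{2679} + \frac{23987}{959}\right) + 19784 = \frac{66347957}{2569161} + 19784 = \frac{50894629181}{2569161}$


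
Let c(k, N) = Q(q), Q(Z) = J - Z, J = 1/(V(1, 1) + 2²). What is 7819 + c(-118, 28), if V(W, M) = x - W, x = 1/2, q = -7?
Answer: 54784/7 ≈ 7826.3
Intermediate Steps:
x = ½ ≈ 0.50000
V(W, M) = ½ - W
J = 2/7 (J = 1/((½ - 1*1) + 2²) = 1/((½ - 1) + 4) = 1/(-½ + 4) = 1/(7/2) = 2/7 ≈ 0.28571)
Q(Z) = 2/7 - Z
c(k, N) = 51/7 (c(k, N) = 2/7 - 1*(-7) = 2/7 + 7 = 51/7)
7819 + c(-118, 28) = 7819 + 51/7 = 54784/7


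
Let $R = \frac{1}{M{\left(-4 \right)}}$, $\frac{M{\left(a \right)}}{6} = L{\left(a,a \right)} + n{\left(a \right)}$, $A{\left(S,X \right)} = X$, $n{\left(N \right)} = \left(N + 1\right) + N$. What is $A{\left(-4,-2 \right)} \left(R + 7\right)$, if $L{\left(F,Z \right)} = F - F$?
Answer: $- \frac{293}{21} \approx -13.952$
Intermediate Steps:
$L{\left(F,Z \right)} = 0$
$n{\left(N \right)} = 1 + 2 N$ ($n{\left(N \right)} = \left(1 + N\right) + N = 1 + 2 N$)
$M{\left(a \right)} = 6 + 12 a$ ($M{\left(a \right)} = 6 \left(0 + \left(1 + 2 a\right)\right) = 6 \left(1 + 2 a\right) = 6 + 12 a$)
$R = - \frac{1}{42}$ ($R = \frac{1}{6 + 12 \left(-4\right)} = \frac{1}{6 - 48} = \frac{1}{-42} = - \frac{1}{42} \approx -0.02381$)
$A{\left(-4,-2 \right)} \left(R + 7\right) = - 2 \left(- \frac{1}{42} + 7\right) = \left(-2\right) \frac{293}{42} = - \frac{293}{21}$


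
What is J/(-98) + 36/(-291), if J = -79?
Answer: 6487/9506 ≈ 0.68241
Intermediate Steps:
J/(-98) + 36/(-291) = -79/(-98) + 36/(-291) = -79*(-1/98) + 36*(-1/291) = 79/98 - 12/97 = 6487/9506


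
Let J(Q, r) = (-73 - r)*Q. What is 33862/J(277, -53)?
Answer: -16931/2770 ≈ -6.1123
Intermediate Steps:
J(Q, r) = Q*(-73 - r)
33862/J(277, -53) = 33862/((-1*277*(73 - 53))) = 33862/((-1*277*20)) = 33862/(-5540) = 33862*(-1/5540) = -16931/2770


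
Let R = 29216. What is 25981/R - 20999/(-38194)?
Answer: 802912549/557937952 ≈ 1.4391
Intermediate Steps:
25981/R - 20999/(-38194) = 25981/29216 - 20999/(-38194) = 25981*(1/29216) - 20999*(-1/38194) = 25981/29216 + 20999/38194 = 802912549/557937952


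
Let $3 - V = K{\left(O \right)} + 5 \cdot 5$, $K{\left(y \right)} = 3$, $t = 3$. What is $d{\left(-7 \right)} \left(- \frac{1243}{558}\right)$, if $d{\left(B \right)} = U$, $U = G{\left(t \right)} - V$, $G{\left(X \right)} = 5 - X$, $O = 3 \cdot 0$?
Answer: $- \frac{3729}{62} \approx -60.145$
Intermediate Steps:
$O = 0$
$V = -25$ ($V = 3 - \left(3 + 5 \cdot 5\right) = 3 - \left(3 + 25\right) = 3 - 28 = -25$)
$U = 27$ ($U = \left(5 - 3\right) - -25 = \left(5 - 3\right) + 25 = 2 + 25 = 27$)
$d{\left(B \right)} = 27$
$d{\left(-7 \right)} \left(- \frac{1243}{558}\right) = 27 \left(- \frac{1243}{558}\right) = - \frac{3729}{62}$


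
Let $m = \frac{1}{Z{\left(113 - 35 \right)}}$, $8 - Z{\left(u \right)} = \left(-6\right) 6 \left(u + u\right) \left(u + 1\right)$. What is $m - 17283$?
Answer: $- \frac{7667983175}{443672} \approx -17283.0$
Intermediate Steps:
$Z{\left(u \right)} = 8 + 72 u \left(1 + u\right)$ ($Z{\left(u \right)} = 8 - \left(-6\right) 6 \left(u + u\right) \left(u + 1\right) = 8 - - 36 \cdot 2 u \left(1 + u\right) = 8 - - 72 u \left(1 + u\right) = 8 + 72 u \left(1 + u\right)$)
$m = \frac{1}{443672}$ ($m = \frac{1}{8 + 72 \left(113 - 35\right) + 72 \left(113 - 35\right)^{2}} = \frac{1}{8 + 72 \cdot 78 + 72 \cdot 78^{2}} = \frac{1}{8 + 5616 + 72 \cdot 6084} = \frac{1}{8 + 5616 + 438048} = \frac{1}{443672} \approx 2.2539 \cdot 10^{-6}$)
$m - 17283 = \frac{1}{443672} - 17283 = - \frac{7667983175}{443672}$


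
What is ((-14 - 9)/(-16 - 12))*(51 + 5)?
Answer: 46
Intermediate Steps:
((-14 - 9)/(-16 - 12))*(51 + 5) = -23/(-28)*56 = -23*(-1/28)*56 = (23/28)*56 = 46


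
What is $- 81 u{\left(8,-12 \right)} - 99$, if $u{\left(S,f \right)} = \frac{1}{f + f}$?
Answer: $- \frac{765}{8} \approx -95.625$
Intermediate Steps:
$u{\left(S,f \right)} = \frac{1}{2 f}$
$- 81 u{\left(8,-12 \right)} - 99 = - 81 \frac{1}{2 \left(-12\right)} - 99 = - 81 \cdot \frac{1}{2} \left(- \frac{1}{12}\right) - 99 = \left(-81\right) \left(- \frac{1}{24}\right) - 99 = \frac{27}{8} - 99 = - \frac{765}{8}$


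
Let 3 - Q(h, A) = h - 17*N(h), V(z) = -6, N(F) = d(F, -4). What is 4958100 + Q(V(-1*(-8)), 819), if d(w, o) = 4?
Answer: 4958177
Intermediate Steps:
N(F) = 4
Q(h, A) = 71 - h (Q(h, A) = 3 - (h - 17*4) = 3 - (h - 68) = 3 - (-68 + h) = 3 + (68 - h) = 71 - h)
4958100 + Q(V(-1*(-8)), 819) = 4958100 + (71 - 1*(-6)) = 4958100 + (71 + 6) = 4958100 + 77 = 4958177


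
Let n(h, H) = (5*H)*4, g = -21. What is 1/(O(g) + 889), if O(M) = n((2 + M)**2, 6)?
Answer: 1/1009 ≈ 0.00099108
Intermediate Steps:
n(h, H) = 20*H
O(M) = 120 (O(M) = 20*6 = 120)
1/(O(g) + 889) = 1/(120 + 889) = 1/1009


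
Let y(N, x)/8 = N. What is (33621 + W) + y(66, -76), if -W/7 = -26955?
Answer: 222834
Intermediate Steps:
W = 188685 (W = -7*(-26955) = 188685)
y(N, x) = 8*N
(33621 + W) + y(66, -76) = (33621 + 188685) + 8*66 = 222306 + 528 = 222834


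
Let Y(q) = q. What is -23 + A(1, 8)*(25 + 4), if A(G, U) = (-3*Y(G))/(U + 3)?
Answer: -340/11 ≈ -30.909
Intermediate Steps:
A(G, U) = -3*G/(3 + U) (A(G, U) = (-3*G)/(U + 3) = (-3*G)/(3 + U) = -3*G/(3 + U))
-23 + A(1, 8)*(25 + 4) = -23 + (-3*1/(3 + 8))*(25 + 4) = -23 - 3*1/11*29 = -23 - 3*1*1/11*29 = -23 - 3/11*29 = -23 - 87/11 = -340/11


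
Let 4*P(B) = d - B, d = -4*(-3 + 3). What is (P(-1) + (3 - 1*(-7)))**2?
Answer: 1681/16 ≈ 105.06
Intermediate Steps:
d = 0 (d = -4*0 = 0)
P(B) = -B/4 (P(B) = (0 - B)/4 = (-B)/4 = -B/4)
(P(-1) + (3 - 1*(-7)))**2 = (-1/4*(-1) + (3 - 1*(-7)))**2 = (1/4 + (3 + 7))**2 = (1/4 + 10)**2 = (41/4)**2 = 1681/16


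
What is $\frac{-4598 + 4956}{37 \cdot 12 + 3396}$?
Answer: $\frac{179}{1920} \approx 0.093229$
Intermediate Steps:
$\frac{-4598 + 4956}{37 \cdot 12 + 3396} = \frac{358}{444 + 3396} = \frac{358}{3840} = 358 \cdot \frac{1}{3840} = \frac{179}{1920}$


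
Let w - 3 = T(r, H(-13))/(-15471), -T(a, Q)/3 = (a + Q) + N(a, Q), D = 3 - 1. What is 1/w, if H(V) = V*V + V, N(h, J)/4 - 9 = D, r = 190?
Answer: 1719/5287 ≈ 0.32514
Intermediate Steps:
D = 2
N(h, J) = 44 (N(h, J) = 36 + 4*2 = 36 + 8 = 44)
H(V) = V + V**2 (H(V) = V**2 + V = V + V**2)
T(a, Q) = -132 - 3*Q - 3*a (T(a, Q) = -3*((a + Q) + 44) = -3*((Q + a) + 44) = -3*(44 + Q + a) = -132 - 3*Q - 3*a)
w = 5287/1719 (w = 3 + (-132 - (-39)*(1 - 13) - 3*190)/(-15471) = 3 + (-132 - (-39)*(-12) - 570)*(-1/15471) = 3 + (-132 - 3*156 - 570)*(-1/15471) = 3 + (-132 - 468 - 570)*(-1/15471) = 3 - 1170*(-1/15471) = 3 + 130/1719 = 5287/1719 ≈ 3.0756)
1/w = 1/(5287/1719) = 1719/5287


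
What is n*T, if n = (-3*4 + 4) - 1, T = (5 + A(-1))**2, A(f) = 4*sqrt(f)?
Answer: -81 - 360*I ≈ -81.0 - 360.0*I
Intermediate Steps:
T = (5 + 4*I)**2 (T = (5 + 4*sqrt(-1))**2 = (5 + 4*I)**2 ≈ 9.0 + 40.0*I)
n = -9 (n = (-12 + 4) - 1 = -8 - 1 = -9)
n*T = -9*(9 + 40*I) = -81 - 360*I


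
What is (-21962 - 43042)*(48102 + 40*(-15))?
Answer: -3087820008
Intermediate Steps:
(-21962 - 43042)*(48102 + 40*(-15)) = -65004*(48102 - 600) = -65004*47502 = -3087820008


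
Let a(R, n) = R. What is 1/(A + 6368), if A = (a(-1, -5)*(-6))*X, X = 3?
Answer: 1/6386 ≈ 0.00015659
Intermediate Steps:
A = 18 (A = -1*(-6)*3 = 6*3 = 18)
1/(A + 6368) = 1/(18 + 6368) = 1/6386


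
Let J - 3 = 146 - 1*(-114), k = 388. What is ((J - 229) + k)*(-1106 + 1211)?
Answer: 44310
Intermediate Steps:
J = 263 (J = 3 + (146 - 1*(-114)) = 3 + (146 + 114) = 3 + 260 = 263)
((J - 229) + k)*(-1106 + 1211) = ((263 - 229) + 388)*(-1106 + 1211) = (34 + 388)*105 = 422*105 = 44310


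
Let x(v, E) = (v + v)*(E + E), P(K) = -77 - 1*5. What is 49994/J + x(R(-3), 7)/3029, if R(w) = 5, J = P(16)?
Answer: -75710173/124189 ≈ -609.64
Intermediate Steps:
P(K) = -82 (P(K) = -77 - 5 = -82)
J = -82
x(v, E) = 4*E*v (x(v, E) = (2*v)*(2*E) = 4*E*v)
49994/J + x(R(-3), 7)/3029 = 49994/(-82) + (4*7*5)/3029 = 49994*(-1/82) + 140*(1/3029) = -24997/41 + 140/3029 = -75710173/124189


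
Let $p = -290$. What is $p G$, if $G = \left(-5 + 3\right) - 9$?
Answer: $3190$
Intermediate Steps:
$G = -11$ ($G = -2 - 9 = -11$)
$p G = \left(-290\right) \left(-11\right) = 3190$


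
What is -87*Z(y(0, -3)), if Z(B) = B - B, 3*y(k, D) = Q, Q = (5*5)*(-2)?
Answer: 0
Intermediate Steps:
Q = -50 (Q = 25*(-2) = -50)
y(k, D) = -50/3 (y(k, D) = (1/3)*(-50) = -50/3)
Z(B) = 0
-87*Z(y(0, -3)) = -87*0 = 0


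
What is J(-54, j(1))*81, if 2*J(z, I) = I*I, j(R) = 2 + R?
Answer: 729/2 ≈ 364.50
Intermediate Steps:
J(z, I) = I**2/2 (J(z, I) = (I*I)/2 = I**2/2)
J(-54, j(1))*81 = ((2 + 1)**2/2)*81 = ((1/2)*3**2)*81 = ((1/2)*9)*81 = (9/2)*81 = 729/2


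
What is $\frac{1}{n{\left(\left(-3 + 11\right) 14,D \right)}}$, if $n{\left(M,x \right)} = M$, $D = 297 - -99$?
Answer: $\frac{1}{112} \approx 0.0089286$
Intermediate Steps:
$D = 396$ ($D = 297 + 99 = 396$)
$\frac{1}{n{\left(\left(-3 + 11\right) 14,D \right)}} = \frac{1}{\left(-3 + 11\right) 14} = \frac{1}{8 \cdot 14} = \frac{1}{112}$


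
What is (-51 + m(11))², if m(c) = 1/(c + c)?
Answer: 1256641/484 ≈ 2596.4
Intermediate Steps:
m(c) = 1/(2*c)
(-51 + m(11))² = (-51 + (½)/11)² = (-51 + (½)*(1/11))² = (-51 + 1/22)² = (-1121/22)² = 1256641/484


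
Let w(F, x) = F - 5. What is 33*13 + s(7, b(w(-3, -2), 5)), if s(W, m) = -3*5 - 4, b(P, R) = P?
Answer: 410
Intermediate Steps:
w(F, x) = -5 + F
s(W, m) = -19 (s(W, m) = -15 - 4 = -19)
33*13 + s(7, b(w(-3, -2), 5)) = 33*13 - 19 = 429 - 19 = 410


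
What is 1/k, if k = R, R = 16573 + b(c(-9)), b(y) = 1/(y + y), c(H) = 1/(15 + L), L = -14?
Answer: 2/33147 ≈ 6.0337e-5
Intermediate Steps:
c(H) = 1 (c(H) = 1/(15 - 14) = 1/1 = 1)
b(y) = 1/(2*y)
R = 33147/2 (R = 16573 + (1/2)/1 = 16573 + (1/2)*1 = 16573 + 1/2 = 33147/2 ≈ 16574.)
k = 33147/2 ≈ 16574.
1/k = 1/(33147/2) = 2/33147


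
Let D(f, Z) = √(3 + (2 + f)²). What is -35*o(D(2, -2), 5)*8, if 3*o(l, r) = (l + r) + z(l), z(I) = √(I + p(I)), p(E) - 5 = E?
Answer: -1400/3 - 280*√19/3 - 280*√(5 + 2*√19)/3 ≈ -1219.2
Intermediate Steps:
p(E) = 5 + E
z(I) = √(5 + 2*I) (z(I) = √(I + (5 + I)) = √(5 + 2*I))
o(l, r) = l/3 + r/3 + √(5 + 2*l)/3 (o(l, r) = ((l + r) + √(5 + 2*l))/3 = (l + r + √(5 + 2*l))/3 = l/3 + r/3 + √(5 + 2*l)/3)
-35*o(D(2, -2), 5)*8 = -35*(√(3 + (2 + 2)²)/3 + (⅓)*5 + √(5 + 2*√(3 + (2 + 2)²))/3)*8 = -35*(√(3 + 4²)/3 + 5/3 + √(5 + 2*√(3 + 4²))/3)*8 = -35*(√(3 + 16)/3 + 5/3 + √(5 + 2*√(3 + 16))/3)*8 = -35*(√19/3 + 5/3 + √(5 + 2*√19)/3)*8 = -35*(5/3 + √19/3 + √(5 + 2*√19)/3)*8 = (-175/3 - 35*√19/3 - 35*√(5 + 2*√19)/3)*8 = -1400/3 - 280*√19/3 - 280*√(5 + 2*√19)/3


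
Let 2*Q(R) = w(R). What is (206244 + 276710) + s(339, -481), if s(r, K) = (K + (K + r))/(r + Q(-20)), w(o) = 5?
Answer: 329856336/683 ≈ 4.8295e+5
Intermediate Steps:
Q(R) = 5/2 (Q(R) = (½)*5 = 5/2)
s(r, K) = (r + 2*K)/(5/2 + r) (s(r, K) = (K + (K + r))/(r + 5/2) = (r + 2*K)/(5/2 + r))
(206244 + 276710) + s(339, -481) = (206244 + 276710) + 2*(339 + 2*(-481))/(5 + 2*339) = 482954 + 2*(339 - 962)/(5 + 678) = 482954 + 2*(-623)/683 = 482954 + 2*(1/683)*(-623) = 482954 - 1246/683 = 329856336/683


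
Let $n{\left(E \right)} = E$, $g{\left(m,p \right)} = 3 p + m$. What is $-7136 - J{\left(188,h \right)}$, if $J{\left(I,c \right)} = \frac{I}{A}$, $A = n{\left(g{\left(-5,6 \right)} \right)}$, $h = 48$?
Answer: $- \frac{92956}{13} \approx -7150.5$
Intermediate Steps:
$g{\left(m,p \right)} = m + 3 p$
$A = 13$ ($A = -5 + 3 \cdot 6 = -5 + 18 = 13$)
$J{\left(I,c \right)} = \frac{I}{13}$
$-7136 - J{\left(188,h \right)} = -7136 - \frac{1}{13} \cdot 188 = -7136 - \frac{188}{13} = - \frac{92956}{13}$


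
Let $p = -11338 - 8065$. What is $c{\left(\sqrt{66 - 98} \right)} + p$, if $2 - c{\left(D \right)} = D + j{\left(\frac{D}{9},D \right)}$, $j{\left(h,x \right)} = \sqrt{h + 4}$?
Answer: $-19401 - \frac{2 \sqrt{9 + i \sqrt{2}}}{3} - 4 i \sqrt{2} \approx -19403.0 - 5.8135 i$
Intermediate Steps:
$p = -19403$
$j{\left(h,x \right)} = \sqrt{4 + h}$
$c{\left(D \right)} = 2 - D - \sqrt{4 + \frac{D}{9}}$ ($c{\left(D \right)} = 2 - \left(D + \sqrt{4 + \frac{D}{9}}\right) = 2 - D - \sqrt{4 + \frac{D}{9}}$)
$c{\left(\sqrt{66 - 98} \right)} + p = \left(2 - \sqrt{66 - 98} - \frac{\sqrt{36 + \sqrt{66 - 98}}}{3}\right) - 19403 = \left(2 - \sqrt{-32} - \frac{\sqrt{36 + \sqrt{-32}}}{3}\right) - 19403 = \left(2 - 4 i \sqrt{2} - \frac{\sqrt{36 + 4 i \sqrt{2}}}{3}\right) - 19403 = \left(2 - \frac{\sqrt{36 + 4 i \sqrt{2}}}{3} - 4 i \sqrt{2}\right) - 19403 = -19401 - \frac{\sqrt{36 + 4 i \sqrt{2}}}{3} - 4 i \sqrt{2}$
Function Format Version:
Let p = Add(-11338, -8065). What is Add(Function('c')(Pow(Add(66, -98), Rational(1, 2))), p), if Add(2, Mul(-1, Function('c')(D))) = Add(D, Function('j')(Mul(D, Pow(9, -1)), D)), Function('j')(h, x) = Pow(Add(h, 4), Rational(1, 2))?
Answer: Add(-19401, Mul(Rational(-2, 3), Pow(Add(9, Mul(I, Pow(2, Rational(1, 2)))), Rational(1, 2))), Mul(-4, I, Pow(2, Rational(1, 2)))) ≈ Add(-19403., Mul(-5.8135, I))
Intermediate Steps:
p = -19403
Function('j')(h, x) = Pow(Add(4, h), Rational(1, 2))
Function('c')(D) = Add(2, Mul(-1, D), Mul(-1, Pow(Add(4, Mul(Rational(1, 9), D)), Rational(1, 2)))) (Function('c')(D) = Add(2, Mul(-1, Add(D, Pow(Add(4, Mul(D, Pow(9, -1))), Rational(1, 2))))) = Add(2, Mul(-1, Add(D, Pow(Add(4, Mul(D, Rational(1, 9))), Rational(1, 2))))) = Add(2, Mul(-1, Add(D, Pow(Add(4, Mul(Rational(1, 9), D)), Rational(1, 2))))) = Add(2, Add(Mul(-1, D), Mul(-1, Pow(Add(4, Mul(Rational(1, 9), D)), Rational(1, 2))))) = Add(2, Mul(-1, D), Mul(-1, Pow(Add(4, Mul(Rational(1, 9), D)), Rational(1, 2)))))
Add(Function('c')(Pow(Add(66, -98), Rational(1, 2))), p) = Add(Add(2, Mul(-1, Pow(Add(66, -98), Rational(1, 2))), Mul(Rational(-1, 3), Pow(Add(36, Pow(Add(66, -98), Rational(1, 2))), Rational(1, 2)))), -19403) = Add(Add(2, Mul(-1, Pow(-32, Rational(1, 2))), Mul(Rational(-1, 3), Pow(Add(36, Pow(-32, Rational(1, 2))), Rational(1, 2)))), -19403) = Add(Add(2, Mul(-1, Mul(4, I, Pow(2, Rational(1, 2)))), Mul(Rational(-1, 3), Pow(Add(36, Mul(4, I, Pow(2, Rational(1, 2)))), Rational(1, 2)))), -19403) = Add(Add(2, Mul(-4, I, Pow(2, Rational(1, 2))), Mul(Rational(-1, 3), Pow(Add(36, Mul(4, I, Pow(2, Rational(1, 2)))), Rational(1, 2)))), -19403) = Add(Add(2, Mul(Rational(-1, 3), Pow(Add(36, Mul(4, I, Pow(2, Rational(1, 2)))), Rational(1, 2))), Mul(-4, I, Pow(2, Rational(1, 2)))), -19403) = Add(-19401, Mul(Rational(-1, 3), Pow(Add(36, Mul(4, I, Pow(2, Rational(1, 2)))), Rational(1, 2))), Mul(-4, I, Pow(2, Rational(1, 2))))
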